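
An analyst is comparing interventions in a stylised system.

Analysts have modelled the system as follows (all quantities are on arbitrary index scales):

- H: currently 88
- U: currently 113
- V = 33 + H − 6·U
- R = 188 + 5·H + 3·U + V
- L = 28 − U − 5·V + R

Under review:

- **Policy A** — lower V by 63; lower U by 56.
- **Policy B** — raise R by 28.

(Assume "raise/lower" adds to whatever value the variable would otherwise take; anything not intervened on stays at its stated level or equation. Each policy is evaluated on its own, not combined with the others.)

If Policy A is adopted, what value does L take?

1906

Policy A (V − 63, U − 56):
  H = 88
  U = 113 − 56 = 57
  V = 33 + 88 − 6·57 (−63 from intervention) = -284
  R = 188 + 5·88 + 3·57 + (-284) = 515
  L = 28 − 57 − 5·(-284) + 515 = 1906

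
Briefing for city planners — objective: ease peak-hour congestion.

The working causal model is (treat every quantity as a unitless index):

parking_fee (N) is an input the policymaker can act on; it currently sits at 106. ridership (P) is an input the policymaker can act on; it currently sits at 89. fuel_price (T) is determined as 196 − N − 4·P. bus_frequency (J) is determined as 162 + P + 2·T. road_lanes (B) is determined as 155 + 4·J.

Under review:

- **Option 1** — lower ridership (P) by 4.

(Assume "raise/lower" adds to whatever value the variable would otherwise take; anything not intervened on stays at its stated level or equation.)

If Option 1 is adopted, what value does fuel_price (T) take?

Option 1 (P − 4):
  N = 106
  P = 89 − 4 = 85
  T = 196 − 106 − 4·85 = -250

-250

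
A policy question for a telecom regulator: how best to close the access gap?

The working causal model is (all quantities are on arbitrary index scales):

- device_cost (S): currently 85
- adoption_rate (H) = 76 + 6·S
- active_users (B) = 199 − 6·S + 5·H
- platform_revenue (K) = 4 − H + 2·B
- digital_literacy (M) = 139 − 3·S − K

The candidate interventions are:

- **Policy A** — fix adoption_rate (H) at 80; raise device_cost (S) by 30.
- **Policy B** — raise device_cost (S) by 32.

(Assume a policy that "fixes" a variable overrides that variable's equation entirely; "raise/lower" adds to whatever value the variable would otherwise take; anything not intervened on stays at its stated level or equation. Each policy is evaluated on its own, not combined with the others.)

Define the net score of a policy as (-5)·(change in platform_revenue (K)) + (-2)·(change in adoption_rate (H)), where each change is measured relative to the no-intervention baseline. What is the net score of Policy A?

Baseline:
  S = 85
  H = 76 + 6·85 = 586
  B = 199 − 6·85 + 5·586 = 2619
  K = 4 − 586 + 2·2619 = 4656
Policy A (H := 80, S + 30):
  S = 85 + 30 = 115
  H = 80
  B = 199 − 6·115 + 5·80 = -91
  K = 4 − 80 + 2·(-91) = -258
ΔK = -258 − 4656 = -4914; ΔH = 80 − 586 = -506
Score = (-5)·(-4914) + (-2)·(-506) = 25582

25582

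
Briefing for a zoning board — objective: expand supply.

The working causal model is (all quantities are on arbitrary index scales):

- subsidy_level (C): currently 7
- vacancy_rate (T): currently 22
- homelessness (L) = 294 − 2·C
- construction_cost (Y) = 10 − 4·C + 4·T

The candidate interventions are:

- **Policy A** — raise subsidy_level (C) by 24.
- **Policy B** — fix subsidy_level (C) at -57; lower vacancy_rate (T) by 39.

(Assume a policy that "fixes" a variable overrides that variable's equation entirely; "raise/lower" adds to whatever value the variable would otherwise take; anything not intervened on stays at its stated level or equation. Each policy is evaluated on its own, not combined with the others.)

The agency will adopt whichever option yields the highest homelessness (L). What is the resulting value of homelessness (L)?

408

Policy A (C + 24):
  C = 7 + 24 = 31
  L = 294 − 2·31 = 232
Policy B (C := -57, T − 39):
  C = -57
  L = 294 − 2·(-57) = 408
Comparing — Policy A: L=232, Policy B: L=408. Highest is 408 (Policy B).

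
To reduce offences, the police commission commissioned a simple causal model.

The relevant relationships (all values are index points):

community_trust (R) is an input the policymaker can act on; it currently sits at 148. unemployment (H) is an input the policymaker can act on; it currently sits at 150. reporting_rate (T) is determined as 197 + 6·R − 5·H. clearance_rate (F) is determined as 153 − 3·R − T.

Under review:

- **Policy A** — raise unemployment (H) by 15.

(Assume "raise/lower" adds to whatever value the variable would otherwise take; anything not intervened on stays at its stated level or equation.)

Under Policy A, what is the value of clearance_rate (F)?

Policy A (H + 15):
  R = 148
  H = 150 + 15 = 165
  T = 197 + 6·148 − 5·165 = 260
  F = 153 − 3·148 − 260 = -551

-551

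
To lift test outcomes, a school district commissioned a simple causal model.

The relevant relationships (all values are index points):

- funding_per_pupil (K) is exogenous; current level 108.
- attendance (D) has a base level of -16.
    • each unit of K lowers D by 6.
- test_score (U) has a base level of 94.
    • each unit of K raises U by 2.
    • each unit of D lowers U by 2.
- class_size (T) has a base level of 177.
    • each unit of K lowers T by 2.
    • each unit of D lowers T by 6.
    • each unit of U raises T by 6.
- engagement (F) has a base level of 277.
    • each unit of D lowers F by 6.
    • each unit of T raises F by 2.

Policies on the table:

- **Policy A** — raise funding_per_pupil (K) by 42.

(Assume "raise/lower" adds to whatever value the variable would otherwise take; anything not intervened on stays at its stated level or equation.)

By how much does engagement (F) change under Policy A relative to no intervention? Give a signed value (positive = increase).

11424

Baseline:
  K = 108
  D = -16 − 6·108 = -664
  U = 94 + 2·108 − 2·(-664) = 1638
  T = 177 − 2·108 − 6·(-664) + 6·1638 = 13773
  F = 277 − 6·(-664) + 2·13773 = 31807
Policy A (K + 42):
  K = 108 + 42 = 150
  D = -16 − 6·150 = -916
  U = 94 + 2·150 − 2·(-916) = 2226
  T = 177 − 2·150 − 6·(-916) + 6·2226 = 18729
  F = 277 − 6·(-916) + 2·18729 = 43231
Change in F: 43231 − 31807 = 11424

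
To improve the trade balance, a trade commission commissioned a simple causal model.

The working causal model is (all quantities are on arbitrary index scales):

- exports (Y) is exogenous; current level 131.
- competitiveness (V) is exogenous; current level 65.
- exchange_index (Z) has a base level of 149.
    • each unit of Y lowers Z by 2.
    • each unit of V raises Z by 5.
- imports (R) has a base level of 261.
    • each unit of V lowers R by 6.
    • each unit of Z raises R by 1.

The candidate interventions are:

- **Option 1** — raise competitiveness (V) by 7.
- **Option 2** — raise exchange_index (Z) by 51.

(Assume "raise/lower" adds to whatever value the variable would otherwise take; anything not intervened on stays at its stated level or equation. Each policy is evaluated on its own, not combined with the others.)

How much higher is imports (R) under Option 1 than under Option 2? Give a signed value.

-58

Option 1 (V + 7):
  Y = 131
  V = 65 + 7 = 72
  Z = 149 − 2·131 + 5·72 = 247
  R = 261 − 6·72 + 247 = 76
Option 2 (Z + 51):
  Y = 131
  V = 65
  Z = 149 − 2·131 + 5·65 (+51 from intervention) = 263
  R = 261 − 6·65 + 263 = 134
R: 76 − 134 = -58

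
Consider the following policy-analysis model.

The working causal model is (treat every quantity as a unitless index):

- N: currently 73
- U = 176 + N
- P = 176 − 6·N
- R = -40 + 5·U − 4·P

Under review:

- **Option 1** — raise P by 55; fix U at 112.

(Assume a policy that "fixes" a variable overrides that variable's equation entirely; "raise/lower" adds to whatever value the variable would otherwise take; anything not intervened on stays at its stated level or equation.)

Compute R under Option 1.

1348

Option 1 (P + 55, U := 112):
  N = 73
  U = 112
  P = 176 − 6·73 (+55 from intervention) = -207
  R = -40 + 5·112 − 4·(-207) = 1348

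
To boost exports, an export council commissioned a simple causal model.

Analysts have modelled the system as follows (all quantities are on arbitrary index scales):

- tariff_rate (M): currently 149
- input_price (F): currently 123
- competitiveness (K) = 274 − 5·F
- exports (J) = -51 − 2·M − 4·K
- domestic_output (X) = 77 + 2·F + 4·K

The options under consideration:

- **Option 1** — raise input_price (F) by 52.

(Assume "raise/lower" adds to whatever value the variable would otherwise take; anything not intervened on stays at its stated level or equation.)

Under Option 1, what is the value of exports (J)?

2055

Option 1 (F + 52):
  M = 149
  F = 123 + 52 = 175
  K = 274 − 5·175 = -601
  J = -51 − 2·149 − 4·(-601) = 2055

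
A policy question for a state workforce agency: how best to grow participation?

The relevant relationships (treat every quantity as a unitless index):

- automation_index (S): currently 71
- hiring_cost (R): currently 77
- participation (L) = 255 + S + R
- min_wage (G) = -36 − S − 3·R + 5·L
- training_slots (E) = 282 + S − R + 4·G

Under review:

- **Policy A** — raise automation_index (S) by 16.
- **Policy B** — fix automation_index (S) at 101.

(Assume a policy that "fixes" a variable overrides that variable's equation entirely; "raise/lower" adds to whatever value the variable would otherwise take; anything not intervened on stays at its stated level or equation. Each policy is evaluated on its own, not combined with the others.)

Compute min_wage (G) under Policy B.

Policy B (S := 101):
  S = 101
  R = 77
  L = 255 + 101 + 77 = 433
  G = -36 − 101 − 3·77 + 5·433 = 1797

1797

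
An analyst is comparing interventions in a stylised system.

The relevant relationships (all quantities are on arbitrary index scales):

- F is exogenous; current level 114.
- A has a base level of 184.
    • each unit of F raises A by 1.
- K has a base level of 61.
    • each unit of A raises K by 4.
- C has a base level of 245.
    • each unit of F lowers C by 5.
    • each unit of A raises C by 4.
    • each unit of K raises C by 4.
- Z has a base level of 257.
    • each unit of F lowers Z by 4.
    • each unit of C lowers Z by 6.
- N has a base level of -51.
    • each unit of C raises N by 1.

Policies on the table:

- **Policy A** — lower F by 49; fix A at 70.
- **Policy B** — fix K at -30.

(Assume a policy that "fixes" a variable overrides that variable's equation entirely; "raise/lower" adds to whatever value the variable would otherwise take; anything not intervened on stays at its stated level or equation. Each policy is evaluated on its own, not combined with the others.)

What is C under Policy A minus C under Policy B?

817

Policy A (F − 49, A := 70):
  F = 114 − 49 = 65
  A = 70
  K = 61 + 4·70 = 341
  C = 245 − 5·65 + 4·70 + 4·341 = 1564
Policy B (K := -30):
  F = 114
  A = 184 + 114 = 298
  K = -30
  C = 245 − 5·114 + 4·298 + 4·(-30) = 747
C: 1564 − 747 = 817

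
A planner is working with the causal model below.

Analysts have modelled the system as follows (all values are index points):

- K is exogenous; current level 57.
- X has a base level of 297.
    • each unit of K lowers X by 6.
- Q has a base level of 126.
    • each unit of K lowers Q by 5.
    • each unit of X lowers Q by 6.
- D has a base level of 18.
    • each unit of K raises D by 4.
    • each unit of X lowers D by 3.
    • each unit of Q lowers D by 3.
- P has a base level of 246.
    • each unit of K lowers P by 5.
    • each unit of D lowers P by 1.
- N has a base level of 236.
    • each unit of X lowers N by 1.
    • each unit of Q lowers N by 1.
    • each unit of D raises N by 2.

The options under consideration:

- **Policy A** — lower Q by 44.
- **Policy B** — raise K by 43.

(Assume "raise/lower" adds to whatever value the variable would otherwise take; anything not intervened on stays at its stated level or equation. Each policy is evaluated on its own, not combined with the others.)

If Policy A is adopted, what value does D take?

Policy A (Q − 44):
  K = 57
  X = 297 − 6·57 = -45
  Q = 126 − 5·57 − 6·(-45) (−44 from intervention) = 67
  D = 18 + 4·57 − 3·(-45) − 3·67 = 180

180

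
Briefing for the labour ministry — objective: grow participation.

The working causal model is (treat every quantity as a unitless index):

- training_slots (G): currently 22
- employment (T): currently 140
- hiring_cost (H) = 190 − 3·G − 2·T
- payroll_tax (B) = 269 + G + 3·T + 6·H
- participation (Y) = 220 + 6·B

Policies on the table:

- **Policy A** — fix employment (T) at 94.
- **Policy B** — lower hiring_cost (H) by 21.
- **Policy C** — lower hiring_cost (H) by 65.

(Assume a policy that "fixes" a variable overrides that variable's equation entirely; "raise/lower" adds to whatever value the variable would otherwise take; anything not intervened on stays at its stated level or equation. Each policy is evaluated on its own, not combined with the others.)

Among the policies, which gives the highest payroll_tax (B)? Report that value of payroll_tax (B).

189

Policy A (T := 94):
  G = 22
  T = 94
  H = 190 − 3·22 − 2·94 = -64
  B = 269 + 22 + 3·94 + 6·(-64) = 189
Policy B (H − 21):
  G = 22
  T = 140
  H = 190 − 3·22 − 2·140 (−21 from intervention) = -177
  B = 269 + 22 + 3·140 + 6·(-177) = -351
Policy C (H − 65):
  G = 22
  T = 140
  H = 190 − 3·22 − 2·140 (−65 from intervention) = -221
  B = 269 + 22 + 3·140 + 6·(-221) = -615
Comparing — Policy A: B=189, Policy B: B=-351, Policy C: B=-615. Highest is 189 (Policy A).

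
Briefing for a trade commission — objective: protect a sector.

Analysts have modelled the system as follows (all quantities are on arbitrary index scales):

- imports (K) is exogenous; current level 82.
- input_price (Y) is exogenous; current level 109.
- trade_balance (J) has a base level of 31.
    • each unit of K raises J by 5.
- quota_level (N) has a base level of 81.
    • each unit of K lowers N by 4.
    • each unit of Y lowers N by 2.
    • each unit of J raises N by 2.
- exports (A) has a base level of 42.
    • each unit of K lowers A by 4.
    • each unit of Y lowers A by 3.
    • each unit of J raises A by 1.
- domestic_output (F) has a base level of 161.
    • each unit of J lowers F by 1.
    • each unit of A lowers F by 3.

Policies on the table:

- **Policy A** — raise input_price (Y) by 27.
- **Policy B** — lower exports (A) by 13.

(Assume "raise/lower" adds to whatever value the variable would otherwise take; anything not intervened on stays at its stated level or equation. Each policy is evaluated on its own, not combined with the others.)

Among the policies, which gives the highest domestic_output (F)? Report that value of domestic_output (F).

479

Policy A (Y + 27):
  K = 82
  Y = 109 + 27 = 136
  J = 31 + 5·82 = 441
  A = 42 − 4·82 − 3·136 + 441 = -253
  F = 161 − 441 − 3·(-253) = 479
Policy B (A − 13):
  K = 82
  Y = 109
  J = 31 + 5·82 = 441
  A = 42 − 4·82 − 3·109 + 441 (−13 from intervention) = -185
  F = 161 − 441 − 3·(-185) = 275
Comparing — Policy A: F=479, Policy B: F=275. Highest is 479 (Policy A).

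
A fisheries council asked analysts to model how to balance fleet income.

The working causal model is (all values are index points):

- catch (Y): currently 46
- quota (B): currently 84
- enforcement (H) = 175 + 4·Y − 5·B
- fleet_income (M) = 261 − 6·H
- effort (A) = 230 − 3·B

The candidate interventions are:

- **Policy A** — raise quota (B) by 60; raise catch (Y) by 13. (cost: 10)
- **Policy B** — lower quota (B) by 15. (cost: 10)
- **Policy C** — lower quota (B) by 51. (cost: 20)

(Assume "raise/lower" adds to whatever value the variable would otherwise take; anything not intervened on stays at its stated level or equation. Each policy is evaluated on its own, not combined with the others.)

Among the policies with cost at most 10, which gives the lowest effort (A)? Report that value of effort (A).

-202

Policy A (B + 60, Y + 13):
  B = 84 + 60 = 144
  A = 230 − 3·144 = -202
Policy B (B − 15):
  B = 84 − 15 = 69
  A = 230 − 3·69 = 23
Comparing — Policy A: A=-202, Policy B: A=23. Lowest is -202 (Policy A).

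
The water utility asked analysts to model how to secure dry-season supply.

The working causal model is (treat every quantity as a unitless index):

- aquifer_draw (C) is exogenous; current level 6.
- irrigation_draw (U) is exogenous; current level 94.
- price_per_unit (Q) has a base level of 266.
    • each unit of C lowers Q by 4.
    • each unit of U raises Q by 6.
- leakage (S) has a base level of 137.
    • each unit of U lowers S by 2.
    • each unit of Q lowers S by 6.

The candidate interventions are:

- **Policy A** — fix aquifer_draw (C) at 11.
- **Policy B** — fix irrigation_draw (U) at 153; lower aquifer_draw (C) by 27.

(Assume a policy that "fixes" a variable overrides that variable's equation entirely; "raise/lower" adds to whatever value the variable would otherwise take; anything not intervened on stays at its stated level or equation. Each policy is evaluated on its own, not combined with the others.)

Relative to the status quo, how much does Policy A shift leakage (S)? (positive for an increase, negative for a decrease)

120

Baseline:
  C = 6
  U = 94
  Q = 266 − 4·6 + 6·94 = 806
  S = 137 − 2·94 − 6·806 = -4887
Policy A (C := 11):
  C = 11
  U = 94
  Q = 266 − 4·11 + 6·94 = 786
  S = 137 − 2·94 − 6·786 = -4767
Change in S: -4767 − (-4887) = 120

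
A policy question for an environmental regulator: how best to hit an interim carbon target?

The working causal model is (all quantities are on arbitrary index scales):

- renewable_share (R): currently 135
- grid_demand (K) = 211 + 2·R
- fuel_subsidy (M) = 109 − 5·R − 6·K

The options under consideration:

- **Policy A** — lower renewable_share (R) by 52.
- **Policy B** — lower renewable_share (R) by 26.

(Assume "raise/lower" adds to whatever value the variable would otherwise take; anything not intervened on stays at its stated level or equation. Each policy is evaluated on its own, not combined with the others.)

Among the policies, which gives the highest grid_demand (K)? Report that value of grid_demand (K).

429

Policy A (R − 52):
  R = 135 − 52 = 83
  K = 211 + 2·83 = 377
Policy B (R − 26):
  R = 135 − 26 = 109
  K = 211 + 2·109 = 429
Comparing — Policy A: K=377, Policy B: K=429. Highest is 429 (Policy B).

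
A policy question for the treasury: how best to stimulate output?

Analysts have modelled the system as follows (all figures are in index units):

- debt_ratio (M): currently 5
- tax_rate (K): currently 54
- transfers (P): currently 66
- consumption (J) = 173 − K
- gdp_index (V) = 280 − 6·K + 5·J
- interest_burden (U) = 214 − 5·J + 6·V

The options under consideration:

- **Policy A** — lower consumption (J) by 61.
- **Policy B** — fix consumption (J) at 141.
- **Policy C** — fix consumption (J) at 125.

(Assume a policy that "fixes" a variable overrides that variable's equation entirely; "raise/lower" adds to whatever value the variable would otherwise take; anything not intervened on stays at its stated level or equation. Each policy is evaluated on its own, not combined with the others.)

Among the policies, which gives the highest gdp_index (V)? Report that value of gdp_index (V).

Policy A (J − 61):
  K = 54
  J = 173 − 54 (−61 from intervention) = 58
  V = 280 − 6·54 + 5·58 = 246
Policy B (J := 141):
  K = 54
  J = 141
  V = 280 − 6·54 + 5·141 = 661
Policy C (J := 125):
  K = 54
  J = 125
  V = 280 − 6·54 + 5·125 = 581
Comparing — Policy A: V=246, Policy B: V=661, Policy C: V=581. Highest is 661 (Policy B).

661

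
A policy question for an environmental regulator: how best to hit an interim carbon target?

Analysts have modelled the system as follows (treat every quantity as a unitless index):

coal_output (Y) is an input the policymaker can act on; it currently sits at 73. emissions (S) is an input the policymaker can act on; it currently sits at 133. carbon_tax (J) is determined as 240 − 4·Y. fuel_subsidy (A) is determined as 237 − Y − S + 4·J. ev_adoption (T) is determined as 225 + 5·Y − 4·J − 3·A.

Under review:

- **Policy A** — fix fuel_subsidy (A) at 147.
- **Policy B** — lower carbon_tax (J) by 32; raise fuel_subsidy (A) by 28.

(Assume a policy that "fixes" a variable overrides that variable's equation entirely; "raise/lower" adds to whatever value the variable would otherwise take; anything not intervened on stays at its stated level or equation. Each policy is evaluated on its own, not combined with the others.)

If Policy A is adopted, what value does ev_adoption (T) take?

Policy A (A := 147):
  Y = 73
  S = 133
  J = 240 − 4·73 = -52
  A = 147
  T = 225 + 5·73 − 4·(-52) − 3·147 = 357

357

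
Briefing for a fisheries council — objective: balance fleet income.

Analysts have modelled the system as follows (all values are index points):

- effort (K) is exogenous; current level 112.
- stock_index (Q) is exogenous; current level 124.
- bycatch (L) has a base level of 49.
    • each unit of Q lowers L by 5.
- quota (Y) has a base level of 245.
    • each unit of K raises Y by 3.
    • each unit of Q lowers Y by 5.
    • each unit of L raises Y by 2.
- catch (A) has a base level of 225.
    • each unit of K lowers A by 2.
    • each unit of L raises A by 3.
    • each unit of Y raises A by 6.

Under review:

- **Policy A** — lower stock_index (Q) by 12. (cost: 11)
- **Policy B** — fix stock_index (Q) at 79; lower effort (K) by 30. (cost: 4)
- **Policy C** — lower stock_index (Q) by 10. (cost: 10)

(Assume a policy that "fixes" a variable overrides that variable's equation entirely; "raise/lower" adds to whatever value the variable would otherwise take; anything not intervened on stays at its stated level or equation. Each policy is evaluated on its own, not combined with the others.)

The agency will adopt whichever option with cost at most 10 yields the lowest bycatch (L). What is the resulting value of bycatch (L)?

Policy B (Q := 79, K − 30):
  Q = 79
  L = 49 − 5·79 = -346
Policy C (Q − 10):
  Q = 124 − 10 = 114
  L = 49 − 5·114 = -521
Comparing — Policy B: L=-346, Policy C: L=-521. Lowest is -521 (Policy C).

-521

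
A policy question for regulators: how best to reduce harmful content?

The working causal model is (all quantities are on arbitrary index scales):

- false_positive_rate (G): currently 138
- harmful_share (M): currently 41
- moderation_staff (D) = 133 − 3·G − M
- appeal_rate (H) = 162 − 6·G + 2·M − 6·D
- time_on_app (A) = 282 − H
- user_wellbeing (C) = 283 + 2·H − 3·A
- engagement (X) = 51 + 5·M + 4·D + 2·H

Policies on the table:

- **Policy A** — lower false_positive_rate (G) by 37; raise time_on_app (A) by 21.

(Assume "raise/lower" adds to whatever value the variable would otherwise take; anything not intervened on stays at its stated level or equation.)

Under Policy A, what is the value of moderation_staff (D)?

Policy A (G − 37, A + 21):
  G = 138 − 37 = 101
  M = 41
  D = 133 − 3·101 − 41 = -211

-211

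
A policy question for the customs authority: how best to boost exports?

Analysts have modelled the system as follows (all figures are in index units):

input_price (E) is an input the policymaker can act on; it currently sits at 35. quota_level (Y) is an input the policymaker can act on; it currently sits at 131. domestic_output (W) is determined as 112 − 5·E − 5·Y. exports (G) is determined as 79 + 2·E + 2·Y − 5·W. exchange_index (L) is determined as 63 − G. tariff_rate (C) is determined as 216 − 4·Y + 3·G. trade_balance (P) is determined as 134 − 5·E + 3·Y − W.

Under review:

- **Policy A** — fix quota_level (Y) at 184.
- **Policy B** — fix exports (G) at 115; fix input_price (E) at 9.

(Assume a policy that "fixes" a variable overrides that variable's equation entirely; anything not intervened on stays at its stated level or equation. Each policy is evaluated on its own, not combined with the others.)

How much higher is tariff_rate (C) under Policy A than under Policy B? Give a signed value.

Policy A (Y := 184):
  E = 35
  Y = 184
  W = 112 − 5·35 − 5·184 = -983
  G = 79 + 2·35 + 2·184 − 5·(-983) = 5432
  C = 216 − 4·184 + 3·5432 = 15776
Policy B (G := 115, E := 9):
  E = 9
  Y = 131
  W = 112 − 5·9 − 5·131 = -588
  G = 115
  C = 216 − 4·131 + 3·115 = 37
C: 15776 − 37 = 15739

15739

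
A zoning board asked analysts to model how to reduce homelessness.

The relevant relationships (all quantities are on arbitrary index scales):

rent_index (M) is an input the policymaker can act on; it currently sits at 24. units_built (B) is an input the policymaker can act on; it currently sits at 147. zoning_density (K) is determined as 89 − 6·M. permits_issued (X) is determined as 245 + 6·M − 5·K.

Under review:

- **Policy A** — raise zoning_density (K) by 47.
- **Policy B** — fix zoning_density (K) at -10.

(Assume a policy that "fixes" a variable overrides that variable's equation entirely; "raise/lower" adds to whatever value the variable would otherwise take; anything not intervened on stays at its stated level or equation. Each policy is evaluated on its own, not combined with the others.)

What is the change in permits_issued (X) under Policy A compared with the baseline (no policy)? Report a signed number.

-235

Baseline:
  M = 24
  K = 89 − 6·24 = -55
  X = 245 + 6·24 − 5·(-55) = 664
Policy A (K + 47):
  M = 24
  K = 89 − 6·24 (+47 from intervention) = -8
  X = 245 + 6·24 − 5·(-8) = 429
Change in X: 429 − 664 = -235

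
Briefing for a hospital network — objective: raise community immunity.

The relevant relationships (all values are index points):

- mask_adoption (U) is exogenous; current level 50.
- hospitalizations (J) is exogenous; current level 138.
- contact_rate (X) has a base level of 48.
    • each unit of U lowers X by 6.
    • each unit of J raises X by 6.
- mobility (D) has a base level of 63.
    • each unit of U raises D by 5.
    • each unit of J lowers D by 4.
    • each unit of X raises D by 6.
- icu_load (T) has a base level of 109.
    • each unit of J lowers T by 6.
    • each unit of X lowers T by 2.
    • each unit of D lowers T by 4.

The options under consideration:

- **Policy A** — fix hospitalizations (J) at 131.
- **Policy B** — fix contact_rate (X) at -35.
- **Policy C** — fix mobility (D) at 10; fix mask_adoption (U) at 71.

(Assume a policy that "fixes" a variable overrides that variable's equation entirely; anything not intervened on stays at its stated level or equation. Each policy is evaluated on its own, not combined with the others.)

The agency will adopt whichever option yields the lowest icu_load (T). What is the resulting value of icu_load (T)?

-13717

Policy A (J := 131):
  U = 50
  J = 131
  X = 48 − 6·50 + 6·131 = 534
  D = 63 + 5·50 − 4·131 + 6·534 = 2993
  T = 109 − 6·131 − 2·534 − 4·2993 = -13717
Policy B (X := -35):
  U = 50
  J = 138
  X = -35
  D = 63 + 5·50 − 4·138 + 6·(-35) = -449
  T = 109 − 6·138 − 2·(-35) − 4·(-449) = 1147
Policy C (D := 10, U := 71):
  U = 71
  J = 138
  X = 48 − 6·71 + 6·138 = 450
  D = 10
  T = 109 − 6·138 − 2·450 − 4·10 = -1659
Comparing — Policy A: T=-13717, Policy B: T=1147, Policy C: T=-1659. Lowest is -13717 (Policy A).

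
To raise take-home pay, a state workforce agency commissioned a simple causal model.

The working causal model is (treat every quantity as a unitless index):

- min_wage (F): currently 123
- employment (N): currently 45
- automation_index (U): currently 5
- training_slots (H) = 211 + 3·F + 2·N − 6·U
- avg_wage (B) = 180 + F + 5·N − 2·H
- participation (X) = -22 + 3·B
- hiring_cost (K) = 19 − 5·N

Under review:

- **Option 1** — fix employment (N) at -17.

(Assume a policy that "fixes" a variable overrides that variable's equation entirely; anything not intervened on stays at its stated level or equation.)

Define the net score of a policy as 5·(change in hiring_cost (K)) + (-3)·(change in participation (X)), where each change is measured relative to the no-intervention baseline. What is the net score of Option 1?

Baseline:
  F = 123
  N = 45
  U = 5
  H = 211 + 3·123 + 2·45 − 6·5 = 640
  B = 180 + 123 + 5·45 − 2·640 = -752
  X = -22 + 3·(-752) = -2278
  K = 19 − 5·45 = -206
Option 1 (N := -17):
  F = 123
  N = -17
  U = 5
  H = 211 + 3·123 + 2·(-17) − 6·5 = 516
  B = 180 + 123 + 5·(-17) − 2·516 = -814
  X = -22 + 3·(-814) = -2464
  K = 19 − 5·(-17) = 104
ΔK = 104 − (-206) = 310; ΔX = -2464 − (-2278) = -186
Score = 5·310 + (-3)·(-186) = 2108

2108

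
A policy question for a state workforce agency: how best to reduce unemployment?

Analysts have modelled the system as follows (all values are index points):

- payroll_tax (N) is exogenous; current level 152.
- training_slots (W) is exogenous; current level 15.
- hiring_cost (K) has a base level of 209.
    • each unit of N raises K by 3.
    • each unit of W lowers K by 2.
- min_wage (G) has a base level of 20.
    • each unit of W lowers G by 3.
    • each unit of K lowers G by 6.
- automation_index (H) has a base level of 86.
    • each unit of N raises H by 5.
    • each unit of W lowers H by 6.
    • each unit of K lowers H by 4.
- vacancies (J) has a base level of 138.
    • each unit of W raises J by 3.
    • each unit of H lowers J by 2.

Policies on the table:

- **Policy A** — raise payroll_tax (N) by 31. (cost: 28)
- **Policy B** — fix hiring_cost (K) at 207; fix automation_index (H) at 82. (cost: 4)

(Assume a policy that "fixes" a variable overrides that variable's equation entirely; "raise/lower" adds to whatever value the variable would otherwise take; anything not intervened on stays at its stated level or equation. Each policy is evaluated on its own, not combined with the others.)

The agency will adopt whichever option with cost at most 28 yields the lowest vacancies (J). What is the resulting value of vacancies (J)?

19

Policy A (N + 31):
  N = 152 + 31 = 183
  W = 15
  K = 209 + 3·183 − 2·15 = 728
  H = 86 + 5·183 − 6·15 − 4·728 = -2001
  J = 138 + 3·15 − 2·(-2001) = 4185
Policy B (K := 207, H := 82):
  N = 152
  W = 15
  K = 207
  H = 82
  J = 138 + 3·15 − 2·82 = 19
Comparing — Policy A: J=4185, Policy B: J=19. Lowest is 19 (Policy B).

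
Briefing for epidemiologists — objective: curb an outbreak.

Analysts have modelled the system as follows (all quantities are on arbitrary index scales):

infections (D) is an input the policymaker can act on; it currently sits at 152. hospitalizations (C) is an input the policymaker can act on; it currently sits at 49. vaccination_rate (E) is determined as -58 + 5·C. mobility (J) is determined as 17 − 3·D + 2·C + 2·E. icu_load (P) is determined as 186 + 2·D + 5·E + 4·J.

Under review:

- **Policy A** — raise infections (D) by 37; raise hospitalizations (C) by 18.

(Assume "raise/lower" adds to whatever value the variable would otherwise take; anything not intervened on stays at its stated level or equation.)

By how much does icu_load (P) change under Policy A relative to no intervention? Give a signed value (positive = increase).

Baseline:
  D = 152
  C = 49
  E = -58 + 5·49 = 187
  J = 17 − 3·152 + 2·49 + 2·187 = 33
  P = 186 + 2·152 + 5·187 + 4·33 = 1557
Policy A (D + 37, C + 18):
  D = 152 + 37 = 189
  C = 49 + 18 = 67
  E = -58 + 5·67 = 277
  J = 17 − 3·189 + 2·67 + 2·277 = 138
  P = 186 + 2·189 + 5·277 + 4·138 = 2501
Change in P: 2501 − 1557 = 944

944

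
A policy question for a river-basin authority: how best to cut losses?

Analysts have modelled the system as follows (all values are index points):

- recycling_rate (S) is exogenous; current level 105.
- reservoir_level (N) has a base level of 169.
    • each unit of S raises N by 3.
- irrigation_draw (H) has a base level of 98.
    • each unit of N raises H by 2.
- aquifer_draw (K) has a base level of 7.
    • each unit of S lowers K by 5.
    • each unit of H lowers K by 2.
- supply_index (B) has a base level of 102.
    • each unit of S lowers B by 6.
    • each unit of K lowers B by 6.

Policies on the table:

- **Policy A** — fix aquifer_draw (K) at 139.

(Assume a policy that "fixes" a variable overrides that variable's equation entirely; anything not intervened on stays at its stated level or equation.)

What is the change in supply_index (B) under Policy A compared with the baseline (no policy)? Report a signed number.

-16734

Baseline:
  S = 105
  N = 169 + 3·105 = 484
  H = 98 + 2·484 = 1066
  K = 7 − 5·105 − 2·1066 = -2650
  B = 102 − 6·105 − 6·(-2650) = 15372
Policy A (K := 139):
  S = 105
  N = 169 + 3·105 = 484
  H = 98 + 2·484 = 1066
  K = 139
  B = 102 − 6·105 − 6·139 = -1362
Change in B: -1362 − 15372 = -16734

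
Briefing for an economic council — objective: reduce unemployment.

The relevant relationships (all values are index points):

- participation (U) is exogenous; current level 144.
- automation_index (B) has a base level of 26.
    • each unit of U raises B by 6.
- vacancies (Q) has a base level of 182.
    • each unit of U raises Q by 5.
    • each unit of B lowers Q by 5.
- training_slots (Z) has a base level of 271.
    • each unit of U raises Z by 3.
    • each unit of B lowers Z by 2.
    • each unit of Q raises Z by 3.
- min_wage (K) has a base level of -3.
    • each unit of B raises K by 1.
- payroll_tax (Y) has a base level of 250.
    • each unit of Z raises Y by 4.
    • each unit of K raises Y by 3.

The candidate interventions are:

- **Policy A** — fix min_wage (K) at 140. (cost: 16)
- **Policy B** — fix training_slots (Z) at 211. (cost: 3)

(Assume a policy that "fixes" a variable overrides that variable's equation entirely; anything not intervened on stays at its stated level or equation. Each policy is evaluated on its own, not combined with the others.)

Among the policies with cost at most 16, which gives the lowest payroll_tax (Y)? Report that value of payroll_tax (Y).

Policy A (K := 140):
  U = 144
  B = 26 + 6·144 = 890
  Q = 182 + 5·144 − 5·890 = -3548
  Z = 271 + 3·144 − 2·890 + 3·(-3548) = -11721
  K = 140
  Y = 250 + 4·(-11721) + 3·140 = -46214
Policy B (Z := 211):
  U = 144
  B = 26 + 6·144 = 890
  Q = 182 + 5·144 − 5·890 = -3548
  Z = 211
  K = -3 + 890 = 887
  Y = 250 + 4·211 + 3·887 = 3755
Comparing — Policy A: Y=-46214, Policy B: Y=3755. Lowest is -46214 (Policy A).

-46214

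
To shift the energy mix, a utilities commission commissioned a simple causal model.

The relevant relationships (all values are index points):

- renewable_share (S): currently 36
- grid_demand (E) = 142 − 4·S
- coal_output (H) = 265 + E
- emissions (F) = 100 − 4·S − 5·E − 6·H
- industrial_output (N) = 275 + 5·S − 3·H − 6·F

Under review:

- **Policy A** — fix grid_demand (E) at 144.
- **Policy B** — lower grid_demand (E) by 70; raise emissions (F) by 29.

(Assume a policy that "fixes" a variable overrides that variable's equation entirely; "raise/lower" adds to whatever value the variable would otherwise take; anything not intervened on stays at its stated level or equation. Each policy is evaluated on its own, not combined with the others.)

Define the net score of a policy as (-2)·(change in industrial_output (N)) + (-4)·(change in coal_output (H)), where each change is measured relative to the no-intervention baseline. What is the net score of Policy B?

Baseline:
  S = 36
  E = 142 − 4·36 = -2
  H = 265 + (-2) = 263
  F = 100 − 4·36 − 5·(-2) − 6·263 = -1612
  N = 275 + 5·36 − 3·263 − 6·(-1612) = 9338
Policy B (E − 70, F + 29):
  S = 36
  E = 142 − 4·36 (−70 from intervention) = -72
  H = 265 + (-72) = 193
  F = 100 − 4·36 − 5·(-72) − 6·193 (+29 from intervention) = -813
  N = 275 + 5·36 − 3·193 − 6·(-813) = 4754
ΔN = 4754 − 9338 = -4584; ΔH = 193 − 263 = -70
Score = (-2)·(-4584) + (-4)·(-70) = 9448

9448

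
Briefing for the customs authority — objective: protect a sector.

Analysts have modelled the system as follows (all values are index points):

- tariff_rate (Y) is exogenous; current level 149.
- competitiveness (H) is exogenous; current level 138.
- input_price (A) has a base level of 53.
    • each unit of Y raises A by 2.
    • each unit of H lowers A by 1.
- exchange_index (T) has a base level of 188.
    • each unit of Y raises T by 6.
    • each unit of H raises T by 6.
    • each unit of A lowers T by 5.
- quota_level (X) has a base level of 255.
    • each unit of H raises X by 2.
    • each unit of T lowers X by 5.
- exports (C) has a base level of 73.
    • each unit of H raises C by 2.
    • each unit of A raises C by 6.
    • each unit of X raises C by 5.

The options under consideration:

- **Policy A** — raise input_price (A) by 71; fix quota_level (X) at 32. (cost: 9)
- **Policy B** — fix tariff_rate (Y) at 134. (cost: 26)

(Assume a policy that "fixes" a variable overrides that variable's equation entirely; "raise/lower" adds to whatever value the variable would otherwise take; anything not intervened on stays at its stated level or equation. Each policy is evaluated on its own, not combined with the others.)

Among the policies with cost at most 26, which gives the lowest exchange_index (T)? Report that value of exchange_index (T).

Policy A (A + 71, X := 32):
  Y = 149
  H = 138
  A = 53 + 2·149 − 138 (+71 from intervention) = 284
  T = 188 + 6·149 + 6·138 − 5·284 = 490
Policy B (Y := 134):
  Y = 134
  H = 138
  A = 53 + 2·134 − 138 = 183
  T = 188 + 6·134 + 6·138 − 5·183 = 905
Comparing — Policy A: T=490, Policy B: T=905. Lowest is 490 (Policy A).

490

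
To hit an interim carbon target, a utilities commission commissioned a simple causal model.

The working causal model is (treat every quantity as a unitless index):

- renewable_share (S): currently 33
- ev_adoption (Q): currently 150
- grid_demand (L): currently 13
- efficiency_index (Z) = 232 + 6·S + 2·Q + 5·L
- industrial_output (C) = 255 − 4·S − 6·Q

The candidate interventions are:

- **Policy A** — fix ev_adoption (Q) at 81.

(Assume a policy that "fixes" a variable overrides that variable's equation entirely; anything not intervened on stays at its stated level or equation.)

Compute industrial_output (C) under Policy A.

Policy A (Q := 81):
  S = 33
  Q = 81
  C = 255 − 4·33 − 6·81 = -363

-363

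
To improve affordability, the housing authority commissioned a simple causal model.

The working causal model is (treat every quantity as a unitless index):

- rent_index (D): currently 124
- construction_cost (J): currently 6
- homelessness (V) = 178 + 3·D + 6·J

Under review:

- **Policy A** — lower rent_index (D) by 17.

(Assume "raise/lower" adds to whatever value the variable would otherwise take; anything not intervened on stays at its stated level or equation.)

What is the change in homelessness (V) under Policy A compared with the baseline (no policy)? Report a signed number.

-51

Baseline:
  D = 124
  J = 6
  V = 178 + 3·124 + 6·6 = 586
Policy A (D − 17):
  D = 124 − 17 = 107
  J = 6
  V = 178 + 3·107 + 6·6 = 535
Change in V: 535 − 586 = -51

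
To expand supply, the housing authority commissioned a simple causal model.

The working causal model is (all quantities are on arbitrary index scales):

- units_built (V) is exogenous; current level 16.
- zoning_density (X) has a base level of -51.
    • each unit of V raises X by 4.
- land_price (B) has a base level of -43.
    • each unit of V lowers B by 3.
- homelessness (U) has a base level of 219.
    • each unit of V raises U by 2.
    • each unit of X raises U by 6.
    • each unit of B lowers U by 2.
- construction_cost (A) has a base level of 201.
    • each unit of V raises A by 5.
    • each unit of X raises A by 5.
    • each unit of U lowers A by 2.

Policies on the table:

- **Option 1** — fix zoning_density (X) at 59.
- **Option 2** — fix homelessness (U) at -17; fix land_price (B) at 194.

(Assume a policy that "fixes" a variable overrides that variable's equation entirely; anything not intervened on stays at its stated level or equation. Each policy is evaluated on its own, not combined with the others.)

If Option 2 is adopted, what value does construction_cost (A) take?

380

Option 2 (U := -17, B := 194):
  V = 16
  X = -51 + 4·16 = 13
  B = 194
  U = -17
  A = 201 + 5·16 + 5·13 − 2·(-17) = 380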